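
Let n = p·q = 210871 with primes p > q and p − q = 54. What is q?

433

Since p = q + 54, we have 210871 = q(q + 54), so q² + 54q − 210871 = 0.
Discriminant: 54² + 4·210871 = 2916 + 843484 = 846400; √846400 = 920.
q = (−54 + 920)/2 = 433, and p = q + 54 = 487.
Check: 433 · 487 = 210871.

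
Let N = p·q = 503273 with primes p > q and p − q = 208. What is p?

821

Since p = q + 208, we have 503273 = q(q + 208), so q² + 208q − 503273 = 0.
Discriminant: 208² + 4·503273 = 43264 + 2013092 = 2056356; √2056356 = 1434.
q = (−208 + 1434)/2 = 613, and p = q + 208 = 821.
Check: 613 · 821 = 503273.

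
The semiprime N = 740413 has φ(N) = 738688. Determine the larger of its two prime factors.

929

φ(n) = (p−1)(q−1) = n − (p+q) + 1, so p + q = 740413 − 738688 + 1 = 1726.
p and q are the roots of t² − 1726t + 740413 = 0.
Discriminant: 1726² − 4·740413 = 2979076 − 2961652 = 17424; √17424 = 132.
q = (1726 − 132)/2 = 797, p = (1726 + 132)/2 = 929.
Check: 797 · 929 = 740413.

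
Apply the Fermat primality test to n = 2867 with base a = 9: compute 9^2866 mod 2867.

9^1 ≡ 9 (mod 2867)
9^2 ≡ 9^2 = 81 ≡ 81 (mod 2867)
9^4 ≡ 81^2 = 6561 ≡ 827 (mod 2867)
9^8 ≡ 827^2 = 683929 ≡ 1583 (mod 2867)
9^16 ≡ 1583^2 = 2505889 ≡ 131 (mod 2867)
9^32 ≡ 131^2 = 17161 ≡ 2826 (mod 2867)
9^64 ≡ 2826^2 = 7986276 ≡ 1681 (mod 2867)
9^128 ≡ 1681^2 = 2825761 ≡ 1766 (mod 2867)
9^256 ≡ 1766^2 = 3118756 ≡ 2327 (mod 2867)
9^512 ≡ 2327^2 = 5414929 ≡ 2033 (mod 2867)
9^1024 ≡ 2033^2 = 4133089 ≡ 1742 (mod 2867)
9^2048 ≡ 1742^2 = 3034564 ≡ 1278 (mod 2867)
2866 = 2048 + 512 + 256 + 32 + 16 + 2 in binary powers of 2.
So 9^2866 ≡ 1278 · 2033 · 2327 · 2826 · 131 · 81 ≡ 619 (mod 2867).
Since 619 ≠ 1, base 9 is a Fermat witness: 2867 is composite.

619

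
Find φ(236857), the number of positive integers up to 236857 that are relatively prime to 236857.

224640

Factor: 236857 = 41 · 53 · 109.
φ(236857) = (41−1) · (53−1) · (109−1) = 40 · 52 · 108 = 224640.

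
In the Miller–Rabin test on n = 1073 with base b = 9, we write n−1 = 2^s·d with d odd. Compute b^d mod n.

863

1073 − 1 = 1072 = 2^4 · 67, so d = 67.
9^1 ≡ 9 (mod 1073)
9^2 ≡ 9^2 = 81 ≡ 81 (mod 1073)
9^4 ≡ 81^2 = 6561 ≡ 123 (mod 1073)
9^8 ≡ 123^2 = 15129 ≡ 107 (mod 1073)
9^16 ≡ 107^2 = 11449 ≡ 719 (mod 1073)
9^32 ≡ 719^2 = 516961 ≡ 848 (mod 1073)
9^64 ≡ 848^2 = 719104 ≡ 194 (mod 1073)
67 = 64 + 2 + 1 in binary powers of 2.
So 9^67 ≡ 194 · 81 · 9 ≡ 863 (mod 1073).
Squaring chain: 863 → 107 → 719 → 848; never reaches −1, so base 9 is a Miller–Rabin witness that 1073 is composite.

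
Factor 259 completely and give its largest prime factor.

259 = 7 · 37
37 is prime.
So 259 = 7 · 37; the largest prime factor is 37.

37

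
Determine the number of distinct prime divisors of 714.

4

714 = 2 · 357
357 = 3 · 119
119 = 7 · 17
714 = 2 · 3 · 7 · 17, which has 4 distinct prime factors.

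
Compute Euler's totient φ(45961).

Factor: 45961 = 19 · 41 · 59.
φ(45961) = (19−1) · (41−1) · (59−1) = 18 · 40 · 58 = 41760.

41760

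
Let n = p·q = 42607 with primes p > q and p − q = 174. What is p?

Since p = q + 174, we have 42607 = q(q + 174), so q² + 174q − 42607 = 0.
Discriminant: 174² + 4·42607 = 30276 + 170428 = 200704; √200704 = 448.
q = (−174 + 448)/2 = 137, and p = q + 174 = 311.
Check: 137 · 311 = 42607.

311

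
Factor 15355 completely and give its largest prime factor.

15355 = 5 · 3071
3071 = 37 · 83
83 is prime.
So 15355 = 5 · 37 · 83; the largest prime factor is 83.

83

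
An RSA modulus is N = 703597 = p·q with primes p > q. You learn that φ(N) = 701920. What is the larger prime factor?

φ(n) = (p−1)(q−1) = n − (p+q) + 1, so p + q = 703597 − 701920 + 1 = 1678.
p and q are the roots of t² − 1678t + 703597 = 0.
Discriminant: 1678² − 4·703597 = 2815684 − 2814388 = 1296; √1296 = 36.
q = (1678 − 36)/2 = 821, p = (1678 + 36)/2 = 857.
Check: 821 · 857 = 703597.

857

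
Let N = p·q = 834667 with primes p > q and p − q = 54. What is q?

887

Since p = q + 54, we have 834667 = q(q + 54), so q² + 54q − 834667 = 0.
Discriminant: 54² + 4·834667 = 2916 + 3338668 = 3341584; √3341584 = 1828.
q = (−54 + 1828)/2 = 887, and p = q + 54 = 941.
Check: 887 · 941 = 834667.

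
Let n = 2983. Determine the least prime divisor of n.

2983 is odd.
Digit sum 22, not divisible by 3.
Ends in 3: not divisible by 5.
7: 2983 = 7·426 + 1
11: 2983 = 11·271 + 2
13: 2983 = 13·229 + 6
17: 2983 = 17·175 + 8
19: 2983 = 19·157

19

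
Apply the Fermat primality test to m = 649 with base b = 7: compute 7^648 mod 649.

7^1 ≡ 7 (mod 649)
7^2 ≡ 7^2 = 49 ≡ 49 (mod 649)
7^4 ≡ 49^2 = 2401 ≡ 454 (mod 649)
7^8 ≡ 454^2 = 206116 ≡ 383 (mod 649)
7^16 ≡ 383^2 = 146689 ≡ 15 (mod 649)
7^32 ≡ 15^2 = 225 ≡ 225 (mod 649)
7^64 ≡ 225^2 = 50625 ≡ 3 (mod 649)
7^128 ≡ 3^2 = 9 ≡ 9 (mod 649)
7^256 ≡ 9^2 = 81 ≡ 81 (mod 649)
7^512 ≡ 81^2 = 6561 ≡ 71 (mod 649)
648 = 512 + 128 + 8 in binary powers of 2.
So 7^648 ≡ 71 · 9 · 383 ≡ 64 (mod 649).
Since 64 ≠ 1, base 7 is a Fermat witness: 649 is composite.

64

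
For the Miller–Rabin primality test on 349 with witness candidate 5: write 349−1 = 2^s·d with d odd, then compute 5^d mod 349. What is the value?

349 − 1 = 348 = 2^2 · 87, so d = 87.
5^1 ≡ 5 (mod 349)
5^2 ≡ 5^2 = 25 ≡ 25 (mod 349)
5^4 ≡ 25^2 = 625 ≡ 276 (mod 349)
5^8 ≡ 276^2 = 76176 ≡ 94 (mod 349)
5^16 ≡ 94^2 = 8836 ≡ 111 (mod 349)
5^32 ≡ 111^2 = 12321 ≡ 106 (mod 349)
5^64 ≡ 106^2 = 11236 ≡ 68 (mod 349)
87 = 64 + 16 + 4 + 2 + 1 in binary powers of 2.
So 5^87 ≡ 68 · 111 · 276 · 25 · 5 ≡ 348 (mod 349).
Since 5^d ≡ 348 (mod 349), base 5 does not prove 349 composite.

348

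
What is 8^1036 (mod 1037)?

339

8^1 ≡ 8 (mod 1037)
8^2 ≡ 8^2 = 64 ≡ 64 (mod 1037)
8^4 ≡ 64^2 = 4096 ≡ 985 (mod 1037)
8^8 ≡ 985^2 = 970225 ≡ 630 (mod 1037)
8^16 ≡ 630^2 = 396900 ≡ 766 (mod 1037)
8^32 ≡ 766^2 = 586756 ≡ 851 (mod 1037)
8^64 ≡ 851^2 = 724201 ≡ 375 (mod 1037)
8^128 ≡ 375^2 = 140625 ≡ 630 (mod 1037)
8^256 ≡ 630^2 = 396900 ≡ 766 (mod 1037)
8^512 ≡ 766^2 = 586756 ≡ 851 (mod 1037)
8^1024 ≡ 851^2 = 724201 ≡ 375 (mod 1037)
1036 = 1024 + 8 + 4 in binary powers of 2.
So 8^1036 ≡ 375 · 630 · 985 ≡ 339 (mod 1037).
Since 339 ≠ 1, base 8 is a Fermat witness: 1037 is composite.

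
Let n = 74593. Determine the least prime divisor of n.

74593 is odd.
Digit sum 28, not divisible by 3.
Ends in 3: not divisible by 5.
7: 74593 = 7·10656 + 1
11: 74593 = 11·6781 + 2
13: 74593 = 13·5737 + 12
17: 74593 = 17·4387 + 14
19: 74593 = 19·3925 + 18
23: 74593 = 23·3243 + 4
29: 74593 = 29·2572 + 5
31: 74593 = 31·2406 + 7
37: 74593 = 37·2016 + 1
41: 74593 = 41·1819 + 14
43: 74593 = 43·1734 + 31
47: 74593 = 47·1587 + 4
53: 74593 = 53·1407 + 22
59: 74593 = 59·1264 + 17
61: 74593 = 61·1222 + 51
67: 74593 = 67·1113 + 22
71: 74593 = 71·1050 + 43
73: 74593 = 73·1021 + 60
79: 74593 = 79·944 + 17
83: 74593 = 83·898 + 59
89: 74593 = 89·838 + 11
97: 74593 = 97·769

97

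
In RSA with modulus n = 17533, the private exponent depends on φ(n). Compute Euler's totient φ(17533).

17248

Factor: 17533 = 89 · 197.
φ(17533) = (89−1) · (197−1) = 88 · 196 = 17248.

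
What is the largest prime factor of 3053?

71

3053 = 43 · 71
71 is prime.
So 3053 = 43 · 71; the largest prime factor is 71.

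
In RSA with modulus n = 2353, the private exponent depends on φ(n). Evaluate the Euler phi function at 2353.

Factor: 2353 = 13 · 181.
φ(2353) = (13−1) · (181−1) = 12 · 180 = 2160.

2160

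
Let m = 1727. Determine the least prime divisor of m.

11

1727 is odd.
Digit sum 17, not divisible by 3.
Ends in 7: not divisible by 5.
7: 1727 = 7·246 + 5
11: 1727 = 11·157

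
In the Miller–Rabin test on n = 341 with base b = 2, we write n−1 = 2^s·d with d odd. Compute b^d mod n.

32

341 − 1 = 340 = 2^2 · 85, so d = 85.
2^1 ≡ 2 (mod 341)
2^2 ≡ 2^2 = 4 ≡ 4 (mod 341)
2^4 ≡ 4^2 = 16 ≡ 16 (mod 341)
2^8 ≡ 16^2 = 256 ≡ 256 (mod 341)
2^16 ≡ 256^2 = 65536 ≡ 64 (mod 341)
2^32 ≡ 64^2 = 4096 ≡ 4 (mod 341)
2^64 ≡ 4^2 = 16 ≡ 16 (mod 341)
85 = 64 + 16 + 4 + 1 in binary powers of 2.
So 2^85 ≡ 16 · 64 · 16 · 2 ≡ 32 (mod 341).
Squaring chain: 32 → 1; never reaches −1, so base 2 is a Miller–Rabin witness that 341 is composite.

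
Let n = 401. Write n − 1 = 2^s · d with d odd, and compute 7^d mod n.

303

401 − 1 = 400 = 2^4 · 25, so d = 25.
7^1 ≡ 7 (mod 401)
7^2 ≡ 7^2 = 49 ≡ 49 (mod 401)
7^4 ≡ 49^2 = 2401 ≡ 396 (mod 401)
7^8 ≡ 396^2 = 156816 ≡ 25 (mod 401)
7^16 ≡ 25^2 = 625 ≡ 224 (mod 401)
25 = 16 + 8 + 1 in binary powers of 2.
So 7^25 ≡ 224 · 25 · 7 ≡ 303 (mod 401).
Squaring chain: 303 → 381 → 400 → 1; reaches −1, so base 7 does not prove 401 composite.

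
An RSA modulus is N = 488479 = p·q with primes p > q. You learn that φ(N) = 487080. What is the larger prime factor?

739

φ(n) = (p−1)(q−1) = n − (p+q) + 1, so p + q = 488479 − 487080 + 1 = 1400.
p and q are the roots of t² − 1400t + 488479 = 0.
Discriminant: 1400² − 4·488479 = 1960000 − 1953916 = 6084; √6084 = 78.
q = (1400 − 78)/2 = 661, p = (1400 + 78)/2 = 739.
Check: 661 · 739 = 488479.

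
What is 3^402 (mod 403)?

287

3^1 ≡ 3 (mod 403)
3^2 ≡ 3^2 = 9 ≡ 9 (mod 403)
3^4 ≡ 9^2 = 81 ≡ 81 (mod 403)
3^8 ≡ 81^2 = 6561 ≡ 113 (mod 403)
3^16 ≡ 113^2 = 12769 ≡ 276 (mod 403)
3^32 ≡ 276^2 = 76176 ≡ 9 (mod 403)
3^64 ≡ 9^2 = 81 ≡ 81 (mod 403)
3^128 ≡ 81^2 = 6561 ≡ 113 (mod 403)
3^256 ≡ 113^2 = 12769 ≡ 276 (mod 403)
402 = 256 + 128 + 16 + 2 in binary powers of 2.
So 3^402 ≡ 276 · 113 · 276 · 9 ≡ 287 (mod 403).
Since 287 ≠ 1, base 3 is a Fermat witness: 403 is composite.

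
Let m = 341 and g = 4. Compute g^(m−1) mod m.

1

4^1 ≡ 4 (mod 341)
4^2 ≡ 4^2 = 16 ≡ 16 (mod 341)
4^4 ≡ 16^2 = 256 ≡ 256 (mod 341)
4^8 ≡ 256^2 = 65536 ≡ 64 (mod 341)
4^16 ≡ 64^2 = 4096 ≡ 4 (mod 341)
4^32 ≡ 4^2 = 16 ≡ 16 (mod 341)
4^64 ≡ 16^2 = 256 ≡ 256 (mod 341)
4^128 ≡ 256^2 = 65536 ≡ 64 (mod 341)
4^256 ≡ 64^2 = 4096 ≡ 4 (mod 341)
340 = 256 + 64 + 16 + 4 in binary powers of 2.
So 4^340 ≡ 4 · 256 · 4 · 256 ≡ 1 (mod 341).
Since the result is 1, base 4 gives no evidence that 341 is composite.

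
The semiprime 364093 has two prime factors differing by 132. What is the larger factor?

673

Since p = q + 132, we have 364093 = q(q + 132), so q² + 132q − 364093 = 0.
Discriminant: 132² + 4·364093 = 17424 + 1456372 = 1473796; √1473796 = 1214.
q = (−132 + 1214)/2 = 541, and p = q + 132 = 673.
Check: 541 · 673 = 364093.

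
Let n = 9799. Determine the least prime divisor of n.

9799 is odd.
Digit sum 34, not divisible by 3.
Ends in 9: not divisible by 5.
7: 9799 = 7·1399 + 6
11: 9799 = 11·890 + 9
13: 9799 = 13·753 + 10
17: 9799 = 17·576 + 7
19: 9799 = 19·515 + 14
23: 9799 = 23·426 + 1
29: 9799 = 29·337 + 26
31: 9799 = 31·316 + 3
37: 9799 = 37·264 + 31
41: 9799 = 41·239

41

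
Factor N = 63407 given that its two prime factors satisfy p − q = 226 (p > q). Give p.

Since p = q + 226, we have 63407 = q(q + 226), so q² + 226q − 63407 = 0.
Discriminant: 226² + 4·63407 = 51076 + 253628 = 304704; √304704 = 552.
q = (−226 + 552)/2 = 163, and p = q + 226 = 389.
Check: 163 · 389 = 63407.

389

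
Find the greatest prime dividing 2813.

97

2813 = 29 · 97
97 is prime.
So 2813 = 29 · 97; the largest prime factor is 97.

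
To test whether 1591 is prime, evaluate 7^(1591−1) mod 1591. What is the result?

1506

7^1 ≡ 7 (mod 1591)
7^2 ≡ 7^2 = 49 ≡ 49 (mod 1591)
7^4 ≡ 49^2 = 2401 ≡ 810 (mod 1591)
7^8 ≡ 810^2 = 656100 ≡ 608 (mod 1591)
7^16 ≡ 608^2 = 369664 ≡ 552 (mod 1591)
7^32 ≡ 552^2 = 304704 ≡ 823 (mod 1591)
7^64 ≡ 823^2 = 677329 ≡ 1154 (mod 1591)
7^128 ≡ 1154^2 = 1331716 ≡ 49 (mod 1591)
7^256 ≡ 49^2 = 2401 ≡ 810 (mod 1591)
7^512 ≡ 810^2 = 656100 ≡ 608 (mod 1591)
7^1024 ≡ 608^2 = 369664 ≡ 552 (mod 1591)
1590 = 1024 + 512 + 32 + 16 + 4 + 2 in binary powers of 2.
So 7^1590 ≡ 552 · 608 · 823 · 552 · 810 · 49 ≡ 1506 (mod 1591).
Since 1506 ≠ 1, base 7 is a Fermat witness: 1591 is composite.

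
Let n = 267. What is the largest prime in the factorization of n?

267 = 3 · 89
89 is prime.
So 267 = 3 · 89; the largest prime factor is 89.

89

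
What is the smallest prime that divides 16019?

16019 is odd.
Digit sum 17, not divisible by 3.
Ends in 9: not divisible by 5.
7: 16019 = 7·2288 + 3
11: 16019 = 11·1456 + 3
13: 16019 = 13·1232 + 3
17: 16019 = 17·942 + 5
19: 16019 = 19·843 + 2
23: 16019 = 23·696 + 11
29: 16019 = 29·552 + 11
31: 16019 = 31·516 + 23
37: 16019 = 37·432 + 35
41: 16019 = 41·390 + 29
43: 16019 = 43·372 + 23
47: 16019 = 47·340 + 39
53: 16019 = 53·302 + 13
59: 16019 = 59·271 + 30
61: 16019 = 61·262 + 37
67: 16019 = 67·239 + 6
71: 16019 = 71·225 + 44
73: 16019 = 73·219 + 32
79: 16019 = 79·202 + 61
83: 16019 = 83·193

83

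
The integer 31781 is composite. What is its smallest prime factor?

61

31781 is odd.
Digit sum 20, not divisible by 3.
Ends in 1: not divisible by 5.
7: 31781 = 7·4540 + 1
11: 31781 = 11·2889 + 2
13: 31781 = 13·2444 + 9
17: 31781 = 17·1869 + 8
19: 31781 = 19·1672 + 13
23: 31781 = 23·1381 + 18
29: 31781 = 29·1095 + 26
31: 31781 = 31·1025 + 6
37: 31781 = 37·858 + 35
41: 31781 = 41·775 + 6
43: 31781 = 43·739 + 4
47: 31781 = 47·676 + 9
53: 31781 = 53·599 + 34
59: 31781 = 59·538 + 39
61: 31781 = 61·521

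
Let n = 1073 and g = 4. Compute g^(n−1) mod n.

1069

4^1 ≡ 4 (mod 1073)
4^2 ≡ 4^2 = 16 ≡ 16 (mod 1073)
4^4 ≡ 16^2 = 256 ≡ 256 (mod 1073)
4^8 ≡ 256^2 = 65536 ≡ 83 (mod 1073)
4^16 ≡ 83^2 = 6889 ≡ 451 (mod 1073)
4^32 ≡ 451^2 = 203401 ≡ 604 (mod 1073)
4^64 ≡ 604^2 = 364816 ≡ 1069 (mod 1073)
4^128 ≡ 1069^2 = 1142761 ≡ 16 (mod 1073)
4^256 ≡ 16^2 = 256 ≡ 256 (mod 1073)
4^512 ≡ 256^2 = 65536 ≡ 83 (mod 1073)
4^1024 ≡ 83^2 = 6889 ≡ 451 (mod 1073)
1072 = 1024 + 32 + 16 in binary powers of 2.
So 4^1072 ≡ 451 · 604 · 451 ≡ 1069 (mod 1073).
Since 1069 ≠ 1, base 4 is a Fermat witness: 1073 is composite.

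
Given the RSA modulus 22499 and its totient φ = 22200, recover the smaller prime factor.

φ(n) = (p−1)(q−1) = n − (p+q) + 1, so p + q = 22499 − 22200 + 1 = 300.
p and q are the roots of t² − 300t + 22499 = 0.
Discriminant: 300² − 4·22499 = 90000 − 89996 = 4; √4 = 2.
q = (300 − 2)/2 = 149, p = (300 + 2)/2 = 151.
Check: 149 · 151 = 22499.

149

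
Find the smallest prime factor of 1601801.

31

1601801 is odd.
Digit sum 17, not divisible by 3.
Ends in 1: not divisible by 5.
7: 1601801 = 7·228828 + 5
11: 1601801 = 11·145618 + 3
13: 1601801 = 13·123215 + 6
17: 1601801 = 17·94223 + 10
19: 1601801 = 19·84305 + 6
23: 1601801 = 23·69643 + 12
29: 1601801 = 29·55234 + 15
31: 1601801 = 31·51671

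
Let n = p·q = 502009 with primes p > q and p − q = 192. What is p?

811

Since p = q + 192, we have 502009 = q(q + 192), so q² + 192q − 502009 = 0.
Discriminant: 192² + 4·502009 = 36864 + 2008036 = 2044900; √2044900 = 1430.
q = (−192 + 1430)/2 = 619, and p = q + 192 = 811.
Check: 619 · 811 = 502009.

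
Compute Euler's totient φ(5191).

Factor: 5191 = 29 · 179.
φ(5191) = (29−1) · (179−1) = 28 · 178 = 4984.

4984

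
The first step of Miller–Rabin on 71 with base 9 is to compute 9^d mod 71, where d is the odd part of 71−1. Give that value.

1

71 − 1 = 70 = 2^1 · 35, so d = 35.
9^1 ≡ 9 (mod 71)
9^2 ≡ 9^2 = 81 ≡ 10 (mod 71)
9^4 ≡ 10^2 = 100 ≡ 29 (mod 71)
9^8 ≡ 29^2 = 841 ≡ 60 (mod 71)
9^16 ≡ 60^2 = 3600 ≡ 50 (mod 71)
9^32 ≡ 50^2 = 2500 ≡ 15 (mod 71)
35 = 32 + 2 + 1 in binary powers of 2.
So 9^35 ≡ 15 · 10 · 9 ≡ 1 (mod 71).
Since 9^d ≡ 1 (mod 71), base 9 does not prove 71 composite.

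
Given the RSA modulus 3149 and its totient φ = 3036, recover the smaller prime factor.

47

φ(n) = (p−1)(q−1) = n − (p+q) + 1, so p + q = 3149 − 3036 + 1 = 114.
p and q are the roots of t² − 114t + 3149 = 0.
Discriminant: 114² − 4·3149 = 12996 − 12596 = 400; √400 = 20.
q = (114 − 20)/2 = 47, p = (114 + 20)/2 = 67.
Check: 47 · 67 = 3149.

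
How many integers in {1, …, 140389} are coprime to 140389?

131376

Factor: 140389 = 29 · 47 · 103.
φ(140389) = (29−1) · (47−1) · (103−1) = 28 · 46 · 102 = 131376.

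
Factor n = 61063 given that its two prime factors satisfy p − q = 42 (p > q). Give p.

Since p = q + 42, we have 61063 = q(q + 42), so q² + 42q − 61063 = 0.
Discriminant: 42² + 4·61063 = 1764 + 244252 = 246016; √246016 = 496.
q = (−42 + 496)/2 = 227, and p = q + 42 = 269.
Check: 227 · 269 = 61063.

269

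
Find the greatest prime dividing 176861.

176861 = 47 · 3763
3763 = 53 · 71
71 is prime.
So 176861 = 47 · 53 · 71; the largest prime factor is 71.

71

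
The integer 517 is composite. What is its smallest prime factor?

11

517 is odd.
Digit sum 13, not divisible by 3.
Ends in 7: not divisible by 5.
7: 517 = 7·73 + 6
11: 517 = 11·47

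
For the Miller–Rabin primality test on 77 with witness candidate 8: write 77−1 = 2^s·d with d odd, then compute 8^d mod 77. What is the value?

77 − 1 = 76 = 2^2 · 19, so d = 19.
8^1 ≡ 8 (mod 77)
8^2 ≡ 8^2 = 64 ≡ 64 (mod 77)
8^4 ≡ 64^2 = 4096 ≡ 15 (mod 77)
8^8 ≡ 15^2 = 225 ≡ 71 (mod 77)
8^16 ≡ 71^2 = 5041 ≡ 36 (mod 77)
19 = 16 + 2 + 1 in binary powers of 2.
So 8^19 ≡ 36 · 64 · 8 ≡ 29 (mod 77).
Squaring chain: 29 → 71; never reaches −1, so base 8 is a Miller–Rabin witness that 77 is composite.

29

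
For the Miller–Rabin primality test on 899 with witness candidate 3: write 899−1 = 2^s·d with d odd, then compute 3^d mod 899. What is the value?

641

899 − 1 = 898 = 2^1 · 449, so d = 449.
3^1 ≡ 3 (mod 899)
3^2 ≡ 3^2 = 9 ≡ 9 (mod 899)
3^4 ≡ 9^2 = 81 ≡ 81 (mod 899)
3^8 ≡ 81^2 = 6561 ≡ 268 (mod 899)
3^16 ≡ 268^2 = 71824 ≡ 803 (mod 899)
3^32 ≡ 803^2 = 644809 ≡ 226 (mod 899)
3^64 ≡ 226^2 = 51076 ≡ 732 (mod 899)
3^128 ≡ 732^2 = 535824 ≡ 20 (mod 899)
3^256 ≡ 20^2 = 400 ≡ 400 (mod 899)
449 = 256 + 128 + 64 + 1 in binary powers of 2.
So 3^449 ≡ 400 · 20 · 732 · 3 ≡ 641 (mod 899).
Squaring chain: 641; never reaches −1, so base 3 is a Miller–Rabin witness that 899 is composite.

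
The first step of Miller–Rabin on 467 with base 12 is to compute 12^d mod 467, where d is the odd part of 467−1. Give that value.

1

467 − 1 = 466 = 2^1 · 233, so d = 233.
12^1 ≡ 12 (mod 467)
12^2 ≡ 12^2 = 144 ≡ 144 (mod 467)
12^4 ≡ 144^2 = 20736 ≡ 188 (mod 467)
12^8 ≡ 188^2 = 35344 ≡ 319 (mod 467)
12^16 ≡ 319^2 = 101761 ≡ 422 (mod 467)
12^32 ≡ 422^2 = 178084 ≡ 157 (mod 467)
12^64 ≡ 157^2 = 24649 ≡ 365 (mod 467)
12^128 ≡ 365^2 = 133225 ≡ 130 (mod 467)
233 = 128 + 64 + 32 + 8 + 1 in binary powers of 2.
So 12^233 ≡ 130 · 365 · 157 · 319 · 12 ≡ 1 (mod 467).
Since 12^d ≡ 1 (mod 467), base 12 does not prove 467 composite.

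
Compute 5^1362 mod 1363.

5^1 ≡ 5 (mod 1363)
5^2 ≡ 5^2 = 25 ≡ 25 (mod 1363)
5^4 ≡ 25^2 = 625 ≡ 625 (mod 1363)
5^8 ≡ 625^2 = 390625 ≡ 807 (mod 1363)
5^16 ≡ 807^2 = 651249 ≡ 1098 (mod 1363)
5^32 ≡ 1098^2 = 1205604 ≡ 712 (mod 1363)
5^64 ≡ 712^2 = 506944 ≡ 1271 (mod 1363)
5^128 ≡ 1271^2 = 1615441 ≡ 286 (mod 1363)
5^256 ≡ 286^2 = 81796 ≡ 16 (mod 1363)
5^512 ≡ 16^2 = 256 ≡ 256 (mod 1363)
5^1024 ≡ 256^2 = 65536 ≡ 112 (mod 1363)
1362 = 1024 + 256 + 64 + 16 + 2 in binary powers of 2.
So 5^1362 ≡ 112 · 16 · 1271 · 1098 · 25 ≡ 306 (mod 1363).
Since 306 ≠ 1, base 5 is a Fermat witness: 1363 is composite.

306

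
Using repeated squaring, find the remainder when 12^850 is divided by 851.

12^1 ≡ 12 (mod 851)
12^2 ≡ 12^2 = 144 ≡ 144 (mod 851)
12^4 ≡ 144^2 = 20736 ≡ 312 (mod 851)
12^8 ≡ 312^2 = 97344 ≡ 330 (mod 851)
12^16 ≡ 330^2 = 108900 ≡ 823 (mod 851)
12^32 ≡ 823^2 = 677329 ≡ 784 (mod 851)
12^64 ≡ 784^2 = 614656 ≡ 234 (mod 851)
12^128 ≡ 234^2 = 54756 ≡ 292 (mod 851)
12^256 ≡ 292^2 = 85264 ≡ 164 (mod 851)
12^512 ≡ 164^2 = 26896 ≡ 515 (mod 851)
850 = 512 + 256 + 64 + 16 + 2 in binary powers of 2.
So 12^850 ≡ 515 · 164 · 234 · 823 · 144 ≡ 164 (mod 851).
Since 164 ≠ 1, base 12 is a Fermat witness: 851 is composite.

164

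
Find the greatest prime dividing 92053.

97

92053 = 13 · 7081
7081 = 73 · 97
97 is prime.
So 92053 = 13 · 73 · 97; the largest prime factor is 97.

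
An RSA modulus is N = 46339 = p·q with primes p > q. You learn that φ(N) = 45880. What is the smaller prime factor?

φ(n) = (p−1)(q−1) = n − (p+q) + 1, so p + q = 46339 − 45880 + 1 = 460.
p and q are the roots of t² − 460t + 46339 = 0.
Discriminant: 460² − 4·46339 = 211600 − 185356 = 26244; √26244 = 162.
q = (460 − 162)/2 = 149, p = (460 + 162)/2 = 311.
Check: 149 · 311 = 46339.

149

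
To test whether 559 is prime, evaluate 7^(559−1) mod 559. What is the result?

7^1 ≡ 7 (mod 559)
7^2 ≡ 7^2 = 49 ≡ 49 (mod 559)
7^4 ≡ 49^2 = 2401 ≡ 165 (mod 559)
7^8 ≡ 165^2 = 27225 ≡ 393 (mod 559)
7^16 ≡ 393^2 = 154449 ≡ 165 (mod 559)
7^32 ≡ 165^2 = 27225 ≡ 393 (mod 559)
7^64 ≡ 393^2 = 154449 ≡ 165 (mod 559)
7^128 ≡ 165^2 = 27225 ≡ 393 (mod 559)
7^256 ≡ 393^2 = 154449 ≡ 165 (mod 559)
7^512 ≡ 165^2 = 27225 ≡ 393 (mod 559)
558 = 512 + 32 + 8 + 4 + 2 in binary powers of 2.
So 7^558 ≡ 393 · 393 · 393 · 165 · 49 ≡ 259 (mod 559).
Since 259 ≠ 1, base 7 is a Fermat witness: 559 is composite.

259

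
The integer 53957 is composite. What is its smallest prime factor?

53957 is odd.
Digit sum 29, not divisible by 3.
Ends in 7: not divisible by 5.
7: 53957 = 7·7708 + 1
11: 53957 = 11·4905 + 2
13: 53957 = 13·4150 + 7
17: 53957 = 17·3173 + 16
19: 53957 = 19·2839 + 16
23: 53957 = 23·2345 + 22
29: 53957 = 29·1860 + 17
31: 53957 = 31·1740 + 17
37: 53957 = 37·1458 + 11
41: 53957 = 41·1316 + 1
43: 53957 = 43·1254 + 35
47: 53957 = 47·1148 + 1
53: 53957 = 53·1018 + 3
59: 53957 = 59·914 + 31
61: 53957 = 61·884 + 33
67: 53957 = 67·805 + 22
71: 53957 = 71·759 + 68
73: 53957 = 73·739 + 10
79: 53957 = 79·683

79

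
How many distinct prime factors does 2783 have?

2783 = 11^2 · 23
2783 = 11^2 · 23, which has 2 distinct prime factors.

2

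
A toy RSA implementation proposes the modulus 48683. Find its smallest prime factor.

89

48683 is odd.
Digit sum 29, not divisible by 3.
Ends in 3: not divisible by 5.
7: 48683 = 7·6954 + 5
11: 48683 = 11·4425 + 8
13: 48683 = 13·3744 + 11
17: 48683 = 17·2863 + 12
19: 48683 = 19·2562 + 5
23: 48683 = 23·2116 + 15
29: 48683 = 29·1678 + 21
31: 48683 = 31·1570 + 13
37: 48683 = 37·1315 + 28
41: 48683 = 41·1187 + 16
43: 48683 = 43·1132 + 7
47: 48683 = 47·1035 + 38
53: 48683 = 53·918 + 29
59: 48683 = 59·825 + 8
61: 48683 = 61·798 + 5
67: 48683 = 67·726 + 41
71: 48683 = 71·685 + 48
73: 48683 = 73·666 + 65
79: 48683 = 79·616 + 19
83: 48683 = 83·586 + 45
89: 48683 = 89·547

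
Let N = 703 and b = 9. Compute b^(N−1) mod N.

9^1 ≡ 9 (mod 703)
9^2 ≡ 9^2 = 81 ≡ 81 (mod 703)
9^4 ≡ 81^2 = 6561 ≡ 234 (mod 703)
9^8 ≡ 234^2 = 54756 ≡ 625 (mod 703)
9^16 ≡ 625^2 = 390625 ≡ 460 (mod 703)
9^32 ≡ 460^2 = 211600 ≡ 700 (mod 703)
9^64 ≡ 700^2 = 490000 ≡ 9 (mod 703)
9^128 ≡ 9^2 = 81 ≡ 81 (mod 703)
9^256 ≡ 81^2 = 6561 ≡ 234 (mod 703)
9^512 ≡ 234^2 = 54756 ≡ 625 (mod 703)
702 = 512 + 128 + 32 + 16 + 8 + 4 + 2 in binary powers of 2.
So 9^702 ≡ 625 · 81 · 700 · 460 · 625 · 234 · 81 ≡ 1 (mod 703).
Since the result is 1, base 9 gives no evidence that 703 is composite.

1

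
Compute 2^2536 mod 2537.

2369

2^1 ≡ 2 (mod 2537)
2^2 ≡ 2^2 = 4 ≡ 4 (mod 2537)
2^4 ≡ 4^2 = 16 ≡ 16 (mod 2537)
2^8 ≡ 16^2 = 256 ≡ 256 (mod 2537)
2^16 ≡ 256^2 = 65536 ≡ 2111 (mod 2537)
2^32 ≡ 2111^2 = 4456321 ≡ 1349 (mod 2537)
2^64 ≡ 1349^2 = 1819801 ≡ 772 (mod 2537)
2^128 ≡ 772^2 = 595984 ≡ 2326 (mod 2537)
2^256 ≡ 2326^2 = 5410276 ≡ 1392 (mod 2537)
2^512 ≡ 1392^2 = 1937664 ≡ 1933 (mod 2537)
2^1024 ≡ 1933^2 = 3736489 ≡ 2025 (mod 2537)
2^2048 ≡ 2025^2 = 4100625 ≡ 833 (mod 2537)
2536 = 2048 + 256 + 128 + 64 + 32 + 8 in binary powers of 2.
So 2^2536 ≡ 833 · 1392 · 2326 · 772 · 1349 · 256 ≡ 2369 (mod 2537).
Since 2369 ≠ 1, base 2 is a Fermat witness: 2537 is composite.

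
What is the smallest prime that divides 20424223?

97

20424223 is odd.
Digit sum 19, not divisible by 3.
Ends in 3: not divisible by 5.
7: 20424223 = 7·2917746 + 1
11: 20424223 = 11·1856747 + 6
13: 20424223 = 13·1571094 + 1
17: 20424223 = 17·1201424 + 15
19: 20424223 = 19·1074959 + 2
23: 20424223 = 23·888009 + 16
29: 20424223 = 29·704283 + 16
31: 20424223 = 31·658845 + 28
37: 20424223 = 37·552006 + 1
41: 20424223 = 41·498151 + 32
43: 20424223 = 43·474981 + 40
47: 20424223 = 47·434557 + 44
53: 20424223 = 53·385362 + 37
59: 20424223 = 59·346173 + 16
61: 20424223 = 61·334823 + 20
67: 20424223 = 67·304839 + 10
71: 20424223 = 71·287665 + 8
73: 20424223 = 73·279783 + 64
79: 20424223 = 79·258534 + 37
83: 20424223 = 83·246074 + 81
89: 20424223 = 89·229485 + 58
97: 20424223 = 97·210559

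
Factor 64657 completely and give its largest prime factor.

64657 = 19 · 3403
3403 = 41 · 83
83 is prime.
So 64657 = 19 · 41 · 83; the largest prime factor is 83.

83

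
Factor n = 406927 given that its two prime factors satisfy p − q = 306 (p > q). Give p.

Since p = q + 306, we have 406927 = q(q + 306), so q² + 306q − 406927 = 0.
Discriminant: 306² + 4·406927 = 93636 + 1627708 = 1721344; √1721344 = 1312.
q = (−306 + 1312)/2 = 503, and p = q + 306 = 809.
Check: 503 · 809 = 406927.

809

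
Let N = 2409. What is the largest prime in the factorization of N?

73

2409 = 3 · 803
803 = 11 · 73
73 is prime.
So 2409 = 3 · 11 · 73; the largest prime factor is 73.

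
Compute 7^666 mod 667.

7^1 ≡ 7 (mod 667)
7^2 ≡ 7^2 = 49 ≡ 49 (mod 667)
7^4 ≡ 49^2 = 2401 ≡ 400 (mod 667)
7^8 ≡ 400^2 = 160000 ≡ 587 (mod 667)
7^16 ≡ 587^2 = 344569 ≡ 397 (mod 667)
7^32 ≡ 397^2 = 157609 ≡ 197 (mod 667)
7^64 ≡ 197^2 = 38809 ≡ 123 (mod 667)
7^128 ≡ 123^2 = 15129 ≡ 455 (mod 667)
7^256 ≡ 455^2 = 207025 ≡ 255 (mod 667)
7^512 ≡ 255^2 = 65025 ≡ 326 (mod 667)
666 = 512 + 128 + 16 + 8 + 2 in binary powers of 2.
So 7^666 ≡ 326 · 455 · 397 · 587 · 49 ≡ 326 (mod 667).
Since 326 ≠ 1, base 7 is a Fermat witness: 667 is composite.

326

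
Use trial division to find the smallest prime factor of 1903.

1903 is odd.
Digit sum 13, not divisible by 3.
Ends in 3: not divisible by 5.
7: 1903 = 7·271 + 6
11: 1903 = 11·173

11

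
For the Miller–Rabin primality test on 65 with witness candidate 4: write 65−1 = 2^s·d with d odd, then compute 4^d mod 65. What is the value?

65 − 1 = 64 = 2^6 · 1, so d = 1.
4^1 ≡ 4 (mod 65)
1 = 1 in binary powers of 2.
So 4^1 ≡ 4 ≡ 4 (mod 65).
Squaring chain: 4 → 16 → 61 → 16 → 61 → 16; never reaches −1, so base 4 is a Miller–Rabin witness that 65 is composite.

4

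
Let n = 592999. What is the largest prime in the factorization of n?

47

592999 = 11 · 53909
53909 = 31 · 1739
1739 = 37 · 47
47 is prime.
So 592999 = 11 · 31 · 37 · 47; the largest prime factor is 47.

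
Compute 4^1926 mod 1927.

1390

4^1 ≡ 4 (mod 1927)
4^2 ≡ 4^2 = 16 ≡ 16 (mod 1927)
4^4 ≡ 16^2 = 256 ≡ 256 (mod 1927)
4^8 ≡ 256^2 = 65536 ≡ 18 (mod 1927)
4^16 ≡ 18^2 = 324 ≡ 324 (mod 1927)
4^32 ≡ 324^2 = 104976 ≡ 918 (mod 1927)
4^64 ≡ 918^2 = 842724 ≡ 625 (mod 1927)
4^128 ≡ 625^2 = 390625 ≡ 1371 (mod 1927)
4^256 ≡ 1371^2 = 1879641 ≡ 816 (mod 1927)
4^512 ≡ 816^2 = 665856 ≡ 1041 (mod 1927)
4^1024 ≡ 1041^2 = 1083681 ≡ 707 (mod 1927)
1926 = 1024 + 512 + 256 + 128 + 4 + 2 in binary powers of 2.
So 4^1926 ≡ 707 · 1041 · 816 · 1371 · 256 · 16 ≡ 1390 (mod 1927).
Since 1390 ≠ 1, base 4 is a Fermat witness: 1927 is composite.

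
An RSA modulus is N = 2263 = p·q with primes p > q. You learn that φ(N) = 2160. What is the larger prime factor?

φ(n) = (p−1)(q−1) = n − (p+q) + 1, so p + q = 2263 − 2160 + 1 = 104.
p and q are the roots of t² − 104t + 2263 = 0.
Discriminant: 104² − 4·2263 = 10816 − 9052 = 1764; √1764 = 42.
q = (104 − 42)/2 = 31, p = (104 + 42)/2 = 73.
Check: 31 · 73 = 2263.

73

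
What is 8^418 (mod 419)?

1

8^1 ≡ 8 (mod 419)
8^2 ≡ 8^2 = 64 ≡ 64 (mod 419)
8^4 ≡ 64^2 = 4096 ≡ 325 (mod 419)
8^8 ≡ 325^2 = 105625 ≡ 37 (mod 419)
8^16 ≡ 37^2 = 1369 ≡ 112 (mod 419)
8^32 ≡ 112^2 = 12544 ≡ 393 (mod 419)
8^64 ≡ 393^2 = 154449 ≡ 257 (mod 419)
8^128 ≡ 257^2 = 66049 ≡ 266 (mod 419)
8^256 ≡ 266^2 = 70756 ≡ 364 (mod 419)
418 = 256 + 128 + 32 + 2 in binary powers of 2.
So 8^418 ≡ 364 · 266 · 393 · 64 ≡ 1 (mod 419).
Since the result is 1, base 8 gives no evidence that 419 is composite.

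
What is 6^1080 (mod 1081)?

243

6^1 ≡ 6 (mod 1081)
6^2 ≡ 6^2 = 36 ≡ 36 (mod 1081)
6^4 ≡ 36^2 = 1296 ≡ 215 (mod 1081)
6^8 ≡ 215^2 = 46225 ≡ 823 (mod 1081)
6^16 ≡ 823^2 = 677329 ≡ 623 (mod 1081)
6^32 ≡ 623^2 = 388129 ≡ 50 (mod 1081)
6^64 ≡ 50^2 = 2500 ≡ 338 (mod 1081)
6^128 ≡ 338^2 = 114244 ≡ 739 (mod 1081)
6^256 ≡ 739^2 = 546121 ≡ 216 (mod 1081)
6^512 ≡ 216^2 = 46656 ≡ 173 (mod 1081)
6^1024 ≡ 173^2 = 29929 ≡ 742 (mod 1081)
1080 = 1024 + 32 + 16 + 8 in binary powers of 2.
So 6^1080 ≡ 742 · 50 · 623 · 823 ≡ 243 (mod 1081).
Since 243 ≠ 1, base 6 is a Fermat witness: 1081 is composite.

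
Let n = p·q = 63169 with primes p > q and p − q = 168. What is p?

Since p = q + 168, we have 63169 = q(q + 168), so q² + 168q − 63169 = 0.
Discriminant: 168² + 4·63169 = 28224 + 252676 = 280900; √280900 = 530.
q = (−168 + 530)/2 = 181, and p = q + 168 = 349.
Check: 181 · 349 = 63169.

349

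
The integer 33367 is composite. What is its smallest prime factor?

61

33367 is odd.
Digit sum 22, not divisible by 3.
Ends in 7: not divisible by 5.
7: 33367 = 7·4766 + 5
11: 33367 = 11·3033 + 4
13: 33367 = 13·2566 + 9
17: 33367 = 17·1962 + 13
19: 33367 = 19·1756 + 3
23: 33367 = 23·1450 + 17
29: 33367 = 29·1150 + 17
31: 33367 = 31·1076 + 11
37: 33367 = 37·901 + 30
41: 33367 = 41·813 + 34
43: 33367 = 43·775 + 42
47: 33367 = 47·709 + 44
53: 33367 = 53·629 + 30
59: 33367 = 59·565 + 32
61: 33367 = 61·547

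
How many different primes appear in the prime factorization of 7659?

3

7659 = 3^2 · 851
851 = 23 · 37
7659 = 3^2 · 23 · 37, which has 3 distinct prime factors.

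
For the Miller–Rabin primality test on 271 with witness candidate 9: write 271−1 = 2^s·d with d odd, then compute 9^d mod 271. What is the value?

1

271 − 1 = 270 = 2^1 · 135, so d = 135.
9^1 ≡ 9 (mod 271)
9^2 ≡ 9^2 = 81 ≡ 81 (mod 271)
9^4 ≡ 81^2 = 6561 ≡ 57 (mod 271)
9^8 ≡ 57^2 = 3249 ≡ 268 (mod 271)
9^16 ≡ 268^2 = 71824 ≡ 9 (mod 271)
9^32 ≡ 9^2 = 81 ≡ 81 (mod 271)
9^64 ≡ 81^2 = 6561 ≡ 57 (mod 271)
9^128 ≡ 57^2 = 3249 ≡ 268 (mod 271)
135 = 128 + 4 + 2 + 1 in binary powers of 2.
So 9^135 ≡ 268 · 57 · 81 · 9 ≡ 1 (mod 271).
Since 9^d ≡ 1 (mod 271), base 9 does not prove 271 composite.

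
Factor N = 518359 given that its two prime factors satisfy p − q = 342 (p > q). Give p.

Since p = q + 342, we have 518359 = q(q + 342), so q² + 342q − 518359 = 0.
Discriminant: 342² + 4·518359 = 116964 + 2073436 = 2190400; √2190400 = 1480.
q = (−342 + 1480)/2 = 569, and p = q + 342 = 911.
Check: 569 · 911 = 518359.

911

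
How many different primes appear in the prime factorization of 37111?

37111 = 17 · 2183
2183 = 37 · 59
37111 = 17 · 37 · 59, which has 3 distinct prime factors.

3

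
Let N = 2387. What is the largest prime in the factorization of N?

2387 = 7 · 341
341 = 11 · 31
31 is prime.
So 2387 = 7 · 11 · 31; the largest prime factor is 31.

31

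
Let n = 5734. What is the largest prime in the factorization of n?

61

5734 = 2 · 2867
2867 = 47 · 61
61 is prime.
So 5734 = 2 · 47 · 61; the largest prime factor is 61.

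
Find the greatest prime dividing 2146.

37

2146 = 2 · 1073
1073 = 29 · 37
37 is prime.
So 2146 = 2 · 29 · 37; the largest prime factor is 37.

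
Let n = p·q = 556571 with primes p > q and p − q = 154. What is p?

827

Since p = q + 154, we have 556571 = q(q + 154), so q² + 154q − 556571 = 0.
Discriminant: 154² + 4·556571 = 23716 + 2226284 = 2250000; √2250000 = 1500.
q = (−154 + 1500)/2 = 673, and p = q + 154 = 827.
Check: 673 · 827 = 556571.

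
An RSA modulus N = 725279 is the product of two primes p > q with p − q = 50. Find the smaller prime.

827

Since p = q + 50, we have 725279 = q(q + 50), so q² + 50q − 725279 = 0.
Discriminant: 50² + 4·725279 = 2500 + 2901116 = 2903616; √2903616 = 1704.
q = (−50 + 1704)/2 = 827, and p = q + 50 = 877.
Check: 827 · 877 = 725279.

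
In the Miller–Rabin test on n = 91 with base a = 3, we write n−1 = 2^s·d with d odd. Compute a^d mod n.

91 − 1 = 90 = 2^1 · 45, so d = 45.
3^1 ≡ 3 (mod 91)
3^2 ≡ 3^2 = 9 ≡ 9 (mod 91)
3^4 ≡ 9^2 = 81 ≡ 81 (mod 91)
3^8 ≡ 81^2 = 6561 ≡ 9 (mod 91)
3^16 ≡ 9^2 = 81 ≡ 81 (mod 91)
3^32 ≡ 81^2 = 6561 ≡ 9 (mod 91)
45 = 32 + 8 + 4 + 1 in binary powers of 2.
So 3^45 ≡ 9 · 9 · 81 · 3 ≡ 27 (mod 91).
Squaring chain: 27; never reaches −1, so base 3 is a Miller–Rabin witness that 91 is composite.

27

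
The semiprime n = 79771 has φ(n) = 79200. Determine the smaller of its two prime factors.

241

φ(n) = (p−1)(q−1) = n − (p+q) + 1, so p + q = 79771 − 79200 + 1 = 572.
p and q are the roots of t² − 572t + 79771 = 0.
Discriminant: 572² − 4·79771 = 327184 − 319084 = 8100; √8100 = 90.
q = (572 − 90)/2 = 241, p = (572 + 90)/2 = 331.
Check: 241 · 331 = 79771.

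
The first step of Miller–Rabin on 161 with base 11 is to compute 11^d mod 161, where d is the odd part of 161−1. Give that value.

161 − 1 = 160 = 2^5 · 5, so d = 5.
11^1 ≡ 11 (mod 161)
11^2 ≡ 11^2 = 121 ≡ 121 (mod 161)
11^4 ≡ 121^2 = 14641 ≡ 151 (mod 161)
5 = 4 + 1 in binary powers of 2.
So 11^5 ≡ 151 · 11 ≡ 51 (mod 161).
Squaring chain: 51 → 25 → 142 → 39 → 72; never reaches −1, so base 11 is a Miller–Rabin witness that 161 is composite.

51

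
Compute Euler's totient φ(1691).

1584

Factor: 1691 = 19 · 89.
φ(1691) = (19−1) · (89−1) = 18 · 88 = 1584.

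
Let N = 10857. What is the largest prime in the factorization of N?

10857 = 3 · 3619
3619 = 7 · 517
517 = 11 · 47
47 is prime.
So 10857 = 3 · 7 · 11 · 47; the largest prime factor is 47.

47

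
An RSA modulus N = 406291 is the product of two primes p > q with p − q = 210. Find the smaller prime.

541

Since p = q + 210, we have 406291 = q(q + 210), so q² + 210q − 406291 = 0.
Discriminant: 210² + 4·406291 = 44100 + 1625164 = 1669264; √1669264 = 1292.
q = (−210 + 1292)/2 = 541, and p = q + 210 = 751.
Check: 541 · 751 = 406291.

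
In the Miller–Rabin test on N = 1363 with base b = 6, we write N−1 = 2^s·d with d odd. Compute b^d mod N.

1363 − 1 = 1362 = 2^1 · 681, so d = 681.
6^1 ≡ 6 (mod 1363)
6^2 ≡ 6^2 = 36 ≡ 36 (mod 1363)
6^4 ≡ 36^2 = 1296 ≡ 1296 (mod 1363)
6^8 ≡ 1296^2 = 1679616 ≡ 400 (mod 1363)
6^16 ≡ 400^2 = 160000 ≡ 529 (mod 1363)
6^32 ≡ 529^2 = 279841 ≡ 426 (mod 1363)
6^64 ≡ 426^2 = 181476 ≡ 197 (mod 1363)
6^128 ≡ 197^2 = 38809 ≡ 645 (mod 1363)
6^256 ≡ 645^2 = 416025 ≡ 310 (mod 1363)
6^512 ≡ 310^2 = 96100 ≡ 690 (mod 1363)
681 = 512 + 128 + 32 + 8 + 1 in binary powers of 2.
So 6^681 ≡ 690 · 645 · 426 · 400 · 6 ≡ 486 (mod 1363).
Squaring chain: 486; never reaches −1, so base 6 is a Miller–Rabin witness that 1363 is composite.

486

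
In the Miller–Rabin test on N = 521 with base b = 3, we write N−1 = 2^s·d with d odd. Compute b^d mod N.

521 − 1 = 520 = 2^3 · 65, so d = 65.
3^1 ≡ 3 (mod 521)
3^2 ≡ 3^2 = 9 ≡ 9 (mod 521)
3^4 ≡ 9^2 = 81 ≡ 81 (mod 521)
3^8 ≡ 81^2 = 6561 ≡ 309 (mod 521)
3^16 ≡ 309^2 = 95481 ≡ 138 (mod 521)
3^32 ≡ 138^2 = 19044 ≡ 288 (mod 521)
3^64 ≡ 288^2 = 82944 ≡ 105 (mod 521)
65 = 64 + 1 in binary powers of 2.
So 3^65 ≡ 105 · 3 ≡ 315 (mod 521).
Squaring chain: 315 → 235 → 520; reaches −1, so base 3 does not prove 521 composite.

315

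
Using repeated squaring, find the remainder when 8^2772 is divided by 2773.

8^1 ≡ 8 (mod 2773)
8^2 ≡ 8^2 = 64 ≡ 64 (mod 2773)
8^4 ≡ 64^2 = 4096 ≡ 1323 (mod 2773)
8^8 ≡ 1323^2 = 1750329 ≡ 566 (mod 2773)
8^16 ≡ 566^2 = 320356 ≡ 1461 (mod 2773)
8^32 ≡ 1461^2 = 2134521 ≡ 2084 (mod 2773)
8^64 ≡ 2084^2 = 4343056 ≡ 538 (mod 2773)
8^128 ≡ 538^2 = 289444 ≡ 1052 (mod 2773)
8^256 ≡ 1052^2 = 1106704 ≡ 277 (mod 2773)
8^512 ≡ 277^2 = 76729 ≡ 1858 (mod 2773)
8^1024 ≡ 1858^2 = 3452164 ≡ 2552 (mod 2773)
8^2048 ≡ 2552^2 = 6512704 ≡ 1700 (mod 2773)
2772 = 2048 + 512 + 128 + 64 + 16 + 4 in binary powers of 2.
So 8^2772 ≡ 1700 · 1858 · 1052 · 538 · 1461 · 1323 ≡ 1941 (mod 2773).
Since 1941 ≠ 1, base 8 is a Fermat witness: 2773 is composite.

1941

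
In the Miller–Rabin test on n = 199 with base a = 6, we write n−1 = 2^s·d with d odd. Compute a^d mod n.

199 − 1 = 198 = 2^1 · 99, so d = 99.
6^1 ≡ 6 (mod 199)
6^2 ≡ 6^2 = 36 ≡ 36 (mod 199)
6^4 ≡ 36^2 = 1296 ≡ 102 (mod 199)
6^8 ≡ 102^2 = 10404 ≡ 56 (mod 199)
6^16 ≡ 56^2 = 3136 ≡ 151 (mod 199)
6^32 ≡ 151^2 = 22801 ≡ 115 (mod 199)
6^64 ≡ 115^2 = 13225 ≡ 91 (mod 199)
99 = 64 + 32 + 2 + 1 in binary powers of 2.
So 6^99 ≡ 91 · 115 · 36 · 6 ≡ 198 (mod 199).
Since 6^d ≡ 198 (mod 199), base 6 does not prove 199 composite.

198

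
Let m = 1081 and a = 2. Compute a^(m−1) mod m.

165

2^1 ≡ 2 (mod 1081)
2^2 ≡ 2^2 = 4 ≡ 4 (mod 1081)
2^4 ≡ 4^2 = 16 ≡ 16 (mod 1081)
2^8 ≡ 16^2 = 256 ≡ 256 (mod 1081)
2^16 ≡ 256^2 = 65536 ≡ 676 (mod 1081)
2^32 ≡ 676^2 = 456976 ≡ 794 (mod 1081)
2^64 ≡ 794^2 = 630436 ≡ 213 (mod 1081)
2^128 ≡ 213^2 = 45369 ≡ 1048 (mod 1081)
2^256 ≡ 1048^2 = 1098304 ≡ 8 (mod 1081)
2^512 ≡ 8^2 = 64 ≡ 64 (mod 1081)
2^1024 ≡ 64^2 = 4096 ≡ 853 (mod 1081)
1080 = 1024 + 32 + 16 + 8 in binary powers of 2.
So 2^1080 ≡ 853 · 794 · 676 · 256 ≡ 165 (mod 1081).
Since 165 ≠ 1, base 2 is a Fermat witness: 1081 is composite.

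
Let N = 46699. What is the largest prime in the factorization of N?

46699 = 17 · 2747
2747 = 41 · 67
67 is prime.
So 46699 = 17 · 41 · 67; the largest prime factor is 67.

67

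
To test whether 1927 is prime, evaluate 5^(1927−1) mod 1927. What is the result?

5^1 ≡ 5 (mod 1927)
5^2 ≡ 5^2 = 25 ≡ 25 (mod 1927)
5^4 ≡ 25^2 = 625 ≡ 625 (mod 1927)
5^8 ≡ 625^2 = 390625 ≡ 1371 (mod 1927)
5^16 ≡ 1371^2 = 1879641 ≡ 816 (mod 1927)
5^32 ≡ 816^2 = 665856 ≡ 1041 (mod 1927)
5^64 ≡ 1041^2 = 1083681 ≡ 707 (mod 1927)
5^128 ≡ 707^2 = 499849 ≡ 756 (mod 1927)
5^256 ≡ 756^2 = 571536 ≡ 1144 (mod 1927)
5^512 ≡ 1144^2 = 1308736 ≡ 303 (mod 1927)
5^1024 ≡ 303^2 = 91809 ≡ 1240 (mod 1927)
1926 = 1024 + 512 + 256 + 128 + 4 + 2 in binary powers of 2.
So 5^1926 ≡ 1240 · 303 · 1144 · 756 · 625 · 25 ≡ 291 (mod 1927).
Since 291 ≠ 1, base 5 is a Fermat witness: 1927 is composite.

291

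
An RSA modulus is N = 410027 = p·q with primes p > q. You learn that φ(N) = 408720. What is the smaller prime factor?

521

φ(n) = (p−1)(q−1) = n − (p+q) + 1, so p + q = 410027 − 408720 + 1 = 1308.
p and q are the roots of t² − 1308t + 410027 = 0.
Discriminant: 1308² − 4·410027 = 1710864 − 1640108 = 70756; √70756 = 266.
q = (1308 − 266)/2 = 521, p = (1308 + 266)/2 = 787.
Check: 521 · 787 = 410027.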